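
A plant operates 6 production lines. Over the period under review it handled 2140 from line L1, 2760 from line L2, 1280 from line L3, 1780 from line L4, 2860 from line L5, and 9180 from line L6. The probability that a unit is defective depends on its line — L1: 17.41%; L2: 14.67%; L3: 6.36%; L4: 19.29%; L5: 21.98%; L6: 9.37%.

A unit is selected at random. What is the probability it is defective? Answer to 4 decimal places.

P(D) ≈ 0.1346

Total: 2140 + 2760 + 1280 + 1780 + 2860 + 9180 = 20000.
P(L1) = 2140/20000 = 0.107. P(L2) = 2760/20000 = 0.138. P(L3) = 1280/20000 = 0.064. P(L4) = 1780/20000 = 0.089. P(L5) = 2860/20000 = 0.143. P(L6) = 9180/20000 = 0.459.
P(D) = P(D|L1)·P(L1) + P(D|L2)·P(L2) + P(D|L3)·P(L3) + P(D|L4)·P(L4) + P(D|L5)·P(L5) + P(D|L6)·P(L6)
      = 0.1741·0.107 + 0.1467·0.138 + 0.0636·0.064 + 0.1929·0.089 + 0.2198·0.143 + 0.0937·0.459
      = 0.0186287 + 0.0202446 + 0.0040704 + 0.0171681 + 0.0314314 + 0.0430083 = 0.1345515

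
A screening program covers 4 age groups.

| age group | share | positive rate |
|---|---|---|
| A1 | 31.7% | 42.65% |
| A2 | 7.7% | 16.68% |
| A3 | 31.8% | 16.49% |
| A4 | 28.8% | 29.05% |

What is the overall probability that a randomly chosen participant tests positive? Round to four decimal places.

0.2841

P(T) = P(T|A1)·P(A1) + P(T|A2)·P(A2) + P(T|A3)·P(A3) + P(T|A4)·P(A4)
      = 0.4265·0.317 + 0.1668·0.077 + 0.1649·0.318 + 0.2905·0.288
      = 0.1352005 + 0.0128436 + 0.0524382 + 0.083664 = 0.2841463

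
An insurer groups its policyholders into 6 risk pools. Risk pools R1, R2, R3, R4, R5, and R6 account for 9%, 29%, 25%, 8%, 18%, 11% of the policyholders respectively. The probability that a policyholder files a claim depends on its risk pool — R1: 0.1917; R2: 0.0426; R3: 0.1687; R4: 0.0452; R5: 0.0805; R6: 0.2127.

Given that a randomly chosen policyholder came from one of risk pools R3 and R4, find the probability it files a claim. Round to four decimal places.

Let S = {R3, R4}.
P(S) = 0.25 + 0.08 = 0.33.
P(C ∩ S) = 0.1687·0.25 + 0.0452·0.08 = 0.042175 + 0.003616 = 0.045791.
P(C | S) = 0.045791 / 0.33 = 0.138761…

P(C|S) ≈ 0.1388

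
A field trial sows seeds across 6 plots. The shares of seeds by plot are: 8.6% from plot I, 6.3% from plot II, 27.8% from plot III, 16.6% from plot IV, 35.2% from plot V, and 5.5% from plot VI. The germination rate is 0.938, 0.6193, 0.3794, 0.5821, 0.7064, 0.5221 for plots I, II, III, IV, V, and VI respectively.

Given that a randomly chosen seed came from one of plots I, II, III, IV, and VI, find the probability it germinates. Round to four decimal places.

P(G|S) ≈ 0.5409

Let S = {I, II, III, IV, VI}.
P(S) = 0.086 + 0.063 + 0.278 + 0.166 + 0.055 = 0.648.
P(G ∩ S) = 0.938·0.086 + 0.6193·0.063 + 0.3794·0.278 + 0.5821·0.166 + 0.5221·0.055 = 0.080668 + 0.0390159 + 0.1054732 + 0.0966286 + 0.0287155 = 0.3505012.
P(G | S) = 0.3505012 / 0.648 = 0.540897…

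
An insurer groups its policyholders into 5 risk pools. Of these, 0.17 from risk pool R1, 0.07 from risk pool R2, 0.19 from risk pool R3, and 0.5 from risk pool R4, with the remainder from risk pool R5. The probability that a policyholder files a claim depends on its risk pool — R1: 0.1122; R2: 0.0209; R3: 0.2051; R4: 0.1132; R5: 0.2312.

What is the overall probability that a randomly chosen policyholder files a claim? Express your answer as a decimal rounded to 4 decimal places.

0.1323

P(R5) = 1 − (0.17 + 0.07 + 0.19 + 0.5) = 0.07.
By the law of total probability,
P(C) = P(C|R1)·P(R1) + P(C|R2)·P(R2) + P(C|R3)·P(R3) + P(C|R4)·P(R4) + P(C|R5)·P(R5)
      = 0.1122·0.17 + 0.0209·0.07 + 0.2051·0.19 + 0.1132·0.5 + 0.2312·0.07
      = 0.019074 + 0.001463 + 0.038969 + 0.0566 + 0.016184 = 0.13229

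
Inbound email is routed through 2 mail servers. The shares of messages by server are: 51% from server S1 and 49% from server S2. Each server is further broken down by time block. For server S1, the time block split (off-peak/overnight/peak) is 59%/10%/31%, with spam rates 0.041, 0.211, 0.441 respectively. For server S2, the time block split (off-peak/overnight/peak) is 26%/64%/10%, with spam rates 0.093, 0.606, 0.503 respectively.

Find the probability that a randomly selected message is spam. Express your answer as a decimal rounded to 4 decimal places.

P(S|S1) = 0.59·0.041 + 0.1·0.211 + 0.31·0.441 = 0.02419 + 0.0211 + 0.13671 = 0.182
P(S|S2) = 0.26·0.093 + 0.64·0.606 + 0.1·0.503 = 0.02418 + 0.38784 + 0.0503 = 0.46232
Then overall,
P(S) = 0.51·0.182 + 0.49·0.46232
      = 0.09282 + 0.2265368 = 0.3193568

0.3194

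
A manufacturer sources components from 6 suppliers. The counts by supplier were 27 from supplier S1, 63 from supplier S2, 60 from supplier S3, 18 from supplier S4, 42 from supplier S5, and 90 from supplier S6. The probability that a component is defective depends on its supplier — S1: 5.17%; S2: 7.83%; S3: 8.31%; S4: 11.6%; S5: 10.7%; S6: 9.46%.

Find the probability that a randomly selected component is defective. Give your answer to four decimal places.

Total: 27 + 63 + 60 + 18 + 42 + 90 = 300.
P(S1) = 27/300 = 0.09. P(S2) = 63/300 = 0.21. P(S3) = 60/300 = 0.2. P(S4) = 18/300 = 0.06. P(S5) = 42/300 = 0.14. P(S6) = 90/300 = 0.3.
Using total probability over the partition,
P(D) = P(D|S1)·P(S1) + P(D|S2)·P(S2) + P(D|S3)·P(S3) + P(D|S4)·P(S4) + P(D|S5)·P(S5) + P(D|S6)·P(S6)
      = 0.0517·0.09 + 0.0783·0.21 + 0.0831·0.2 + 0.116·0.06 + 0.107·0.14 + 0.0946·0.3
      = 0.004653 + 0.016443 + 0.01662 + 0.00696 + 0.01498 + 0.02838 = 0.088036

P(D) ≈ 0.0880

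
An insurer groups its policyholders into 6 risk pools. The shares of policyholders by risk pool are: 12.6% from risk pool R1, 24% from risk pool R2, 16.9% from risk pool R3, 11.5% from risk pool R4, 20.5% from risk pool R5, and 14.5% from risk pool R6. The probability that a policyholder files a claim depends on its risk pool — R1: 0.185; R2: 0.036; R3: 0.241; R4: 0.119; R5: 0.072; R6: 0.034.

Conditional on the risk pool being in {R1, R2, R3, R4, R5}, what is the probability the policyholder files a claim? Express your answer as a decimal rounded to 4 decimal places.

Let S = {R1, R2, R3, R4, R5}.
P(S) = 0.126 + 0.24 + 0.169 + 0.115 + 0.205 = 0.855.
P(C ∩ S) = 0.185·0.126 + 0.036·0.24 + 0.241·0.169 + 0.119·0.115 + 0.072·0.205 = 0.02331 + 0.00864 + 0.040729 + 0.013685 + 0.01476 = 0.101124.
P(C | S) = 0.101124 / 0.855 = 0.118274…

0.1183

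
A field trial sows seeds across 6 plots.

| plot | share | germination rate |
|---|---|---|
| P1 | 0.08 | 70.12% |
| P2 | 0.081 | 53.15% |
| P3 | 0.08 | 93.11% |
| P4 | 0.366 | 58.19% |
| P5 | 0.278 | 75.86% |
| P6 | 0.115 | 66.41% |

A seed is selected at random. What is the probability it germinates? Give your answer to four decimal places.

P(G) = P(G|P1)·P(P1) + P(G|P2)·P(P2) + P(G|P3)·P(P3) + P(G|P4)·P(P4) + P(G|P5)·P(P5) + P(G|P6)·P(P6)
      = 0.7012·0.08 + 0.5315·0.081 + 0.9311·0.08 + 0.5819·0.366 + 0.7586·0.278 + 0.6641·0.115
      = 0.056096 + 0.0430515 + 0.074488 + 0.2129754 + 0.2108908 + 0.0763715 = 0.6738732

P(G) ≈ 0.6739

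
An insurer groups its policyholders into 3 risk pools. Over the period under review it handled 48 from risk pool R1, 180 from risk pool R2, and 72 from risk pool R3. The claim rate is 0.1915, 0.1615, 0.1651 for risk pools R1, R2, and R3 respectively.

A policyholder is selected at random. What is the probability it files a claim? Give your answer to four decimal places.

0.1672

Total: 48 + 180 + 72 = 300.
P(R1) = 48/300 = 0.16. P(R2) = 180/300 = 0.6. P(R3) = 72/300 = 0.24.
Using total probability over the partition,
P(C) = P(C|R1)·P(R1) + P(C|R2)·P(R2) + P(C|R3)·P(R3)
      = 0.1915·0.16 + 0.1615·0.6 + 0.1651·0.24
      = 0.03064 + 0.0969 + 0.039624 = 0.167164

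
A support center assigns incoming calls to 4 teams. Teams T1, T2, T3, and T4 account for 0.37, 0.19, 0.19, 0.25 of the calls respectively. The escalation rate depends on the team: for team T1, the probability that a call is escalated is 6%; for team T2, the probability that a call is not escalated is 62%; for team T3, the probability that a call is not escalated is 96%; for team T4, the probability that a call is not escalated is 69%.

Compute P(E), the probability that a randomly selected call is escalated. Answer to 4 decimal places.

0.1795

P(E|T2) = 1 − 0.62 = 0.38.
P(E|T3) = 1 − 0.96 = 0.04.
P(E|T4) = 1 − 0.69 = 0.31.
P(E) = P(E|T1)·P(T1) + P(E|T2)·P(T2) + P(E|T3)·P(T3) + P(E|T4)·P(T4)
      = 0.06·0.37 + 0.38·0.19 + 0.04·0.19 + 0.31·0.25
      = 0.0222 + 0.0722 + 0.0076 + 0.0775 = 0.1795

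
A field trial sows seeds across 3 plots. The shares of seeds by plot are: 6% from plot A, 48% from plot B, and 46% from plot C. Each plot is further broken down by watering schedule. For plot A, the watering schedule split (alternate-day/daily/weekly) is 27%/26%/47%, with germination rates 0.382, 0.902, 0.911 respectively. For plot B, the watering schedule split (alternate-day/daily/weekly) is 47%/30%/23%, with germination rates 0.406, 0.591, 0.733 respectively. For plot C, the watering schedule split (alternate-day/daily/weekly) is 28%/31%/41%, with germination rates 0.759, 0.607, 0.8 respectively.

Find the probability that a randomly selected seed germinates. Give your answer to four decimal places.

P(G|A) = 0.27·0.382 + 0.26·0.902 + 0.47·0.911 = 0.10314 + 0.23452 + 0.42817 = 0.76583
P(G|B) = 0.47·0.406 + 0.3·0.591 + 0.23·0.733 = 0.19082 + 0.1773 + 0.16859 = 0.53671
P(G|C) = 0.28·0.759 + 0.31·0.607 + 0.41·0.8 = 0.21252 + 0.18817 + 0.328 = 0.72869
Then overall,
P(G) = 0.06·0.76583 + 0.48·0.53671 + 0.46·0.72869
      = 0.0459498 + 0.2576208 + 0.3351974 = 0.638768

0.6388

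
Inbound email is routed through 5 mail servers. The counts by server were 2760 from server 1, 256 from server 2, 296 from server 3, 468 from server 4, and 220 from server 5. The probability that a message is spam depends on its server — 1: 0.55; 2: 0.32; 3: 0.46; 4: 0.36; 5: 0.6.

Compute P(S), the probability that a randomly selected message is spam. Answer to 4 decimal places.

P(S) ≈ 0.5091

Total: 2760 + 256 + 296 + 468 + 220 = 4000.
P(1) = 2760/4000 = 0.69. P(2) = 256/4000 = 0.064. P(3) = 296/4000 = 0.074. P(4) = 468/4000 = 0.117. P(5) = 220/4000 = 0.055.
P(S) = P(S|1)·P(1) + P(S|2)·P(2) + P(S|3)·P(3) + P(S|4)·P(4) + P(S|5)·P(5)
      = 0.55·0.69 + 0.32·0.064 + 0.46·0.074 + 0.36·0.117 + 0.6·0.055
      = 0.3795 + 0.02048 + 0.03404 + 0.04212 + 0.033 = 0.50914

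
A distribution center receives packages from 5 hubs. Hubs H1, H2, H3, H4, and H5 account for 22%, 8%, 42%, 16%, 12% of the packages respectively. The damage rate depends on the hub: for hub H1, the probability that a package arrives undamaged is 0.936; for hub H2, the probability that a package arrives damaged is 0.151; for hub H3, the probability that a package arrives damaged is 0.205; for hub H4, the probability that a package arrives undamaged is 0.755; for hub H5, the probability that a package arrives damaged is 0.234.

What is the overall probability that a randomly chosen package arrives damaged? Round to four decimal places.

P(D|H1) = 1 − 0.936 = 0.064.
P(D|H4) = 1 − 0.755 = 0.245.
P(D) = P(D|H1)·P(H1) + P(D|H2)·P(H2) + P(D|H3)·P(H3) + P(D|H4)·P(H4) + P(D|H5)·P(H5)
      = 0.064·0.22 + 0.151·0.08 + 0.205·0.42 + 0.245·0.16 + 0.234·0.12
      = 0.01408 + 0.01208 + 0.0861 + 0.0392 + 0.02808 = 0.17954

0.1795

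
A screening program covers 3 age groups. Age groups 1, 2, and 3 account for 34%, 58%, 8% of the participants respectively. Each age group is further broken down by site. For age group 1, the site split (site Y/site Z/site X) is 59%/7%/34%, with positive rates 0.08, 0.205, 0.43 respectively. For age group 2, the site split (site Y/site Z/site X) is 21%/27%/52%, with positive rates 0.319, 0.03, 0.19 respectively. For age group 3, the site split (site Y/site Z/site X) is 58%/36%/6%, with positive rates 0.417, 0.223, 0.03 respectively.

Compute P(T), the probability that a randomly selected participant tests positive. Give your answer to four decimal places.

P(T|1) = 0.59·0.08 + 0.07·0.205 + 0.34·0.43 = 0.0472 + 0.01435 + 0.1462 = 0.20775
P(T|2) = 0.21·0.319 + 0.27·0.03 + 0.52·0.19 = 0.06699 + 0.0081 + 0.0988 = 0.17389
P(T|3) = 0.58·0.417 + 0.36·0.223 + 0.06·0.03 = 0.24186 + 0.08028 + 0.0018 = 0.32394
By total probability over the outer partition,
P(T) = 0.34·0.20775 + 0.58·0.17389 + 0.08·0.32394
      = 0.070635 + 0.1008562 + 0.0259152 = 0.1974064

P(T) ≈ 0.1974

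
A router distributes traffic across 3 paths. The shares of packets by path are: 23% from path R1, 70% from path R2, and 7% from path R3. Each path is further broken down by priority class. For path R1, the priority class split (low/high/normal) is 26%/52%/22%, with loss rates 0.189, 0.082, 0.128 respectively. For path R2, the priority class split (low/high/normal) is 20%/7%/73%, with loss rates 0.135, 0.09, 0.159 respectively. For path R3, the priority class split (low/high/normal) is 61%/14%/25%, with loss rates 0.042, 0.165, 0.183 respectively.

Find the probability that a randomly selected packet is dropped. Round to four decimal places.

P(L) ≈ 0.1388

P(L|R1) = 0.26·0.189 + 0.52·0.082 + 0.22·0.128 = 0.04914 + 0.04264 + 0.02816 = 0.11994
P(L|R2) = 0.2·0.135 + 0.07·0.09 + 0.73·0.159 = 0.027 + 0.0063 + 0.11607 = 0.14937
P(L|R3) = 0.61·0.042 + 0.14·0.165 + 0.25·0.183 = 0.02562 + 0.0231 + 0.04575 = 0.09447
Then overall,
P(L) = 0.23·0.11994 + 0.7·0.14937 + 0.07·0.09447
      = 0.0275862 + 0.104559 + 0.0066129 = 0.1387581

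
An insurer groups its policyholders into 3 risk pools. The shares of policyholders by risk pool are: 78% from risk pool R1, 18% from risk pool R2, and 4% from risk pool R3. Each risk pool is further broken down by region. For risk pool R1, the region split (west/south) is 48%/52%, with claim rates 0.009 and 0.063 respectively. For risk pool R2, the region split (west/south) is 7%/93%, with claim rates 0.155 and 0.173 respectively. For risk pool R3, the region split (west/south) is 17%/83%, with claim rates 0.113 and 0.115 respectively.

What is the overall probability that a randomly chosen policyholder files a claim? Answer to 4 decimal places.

P(C|R1) = 0.48·0.009 + 0.52·0.063 = 0.00432 + 0.03276 = 0.03708
P(C|R2) = 0.07·0.155 + 0.93·0.173 = 0.01085 + 0.16089 = 0.17174
P(C|R3) = 0.17·0.113 + 0.83·0.115 = 0.01921 + 0.09545 = 0.11466
By total probability over the outer partition,
P(C) = 0.78·0.03708 + 0.18·0.17174 + 0.04·0.11466
      = 0.0289224 + 0.0309132 + 0.0045864 = 0.064422

P(C) ≈ 0.0644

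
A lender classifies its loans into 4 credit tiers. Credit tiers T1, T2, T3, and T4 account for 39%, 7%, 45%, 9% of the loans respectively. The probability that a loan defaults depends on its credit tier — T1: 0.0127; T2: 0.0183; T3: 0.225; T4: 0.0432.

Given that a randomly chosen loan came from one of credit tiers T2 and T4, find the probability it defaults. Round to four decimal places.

0.0323

Let S = {T2, T4}.
P(S) = 0.07 + 0.09 = 0.16.
P(D ∩ S) = 0.0183·0.07 + 0.0432·0.09 = 0.001281 + 0.003888 = 0.005169.
P(D | S) = 0.005169 / 0.16 = 0.032306…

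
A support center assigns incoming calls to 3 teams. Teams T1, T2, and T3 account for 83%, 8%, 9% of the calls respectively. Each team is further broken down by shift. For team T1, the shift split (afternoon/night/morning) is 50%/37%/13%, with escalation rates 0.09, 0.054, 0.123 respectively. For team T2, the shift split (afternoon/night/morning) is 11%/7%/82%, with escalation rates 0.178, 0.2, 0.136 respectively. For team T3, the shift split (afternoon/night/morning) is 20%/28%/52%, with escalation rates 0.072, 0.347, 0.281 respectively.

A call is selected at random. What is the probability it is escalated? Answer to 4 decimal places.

P(E|T1) = 0.5·0.09 + 0.37·0.054 + 0.13·0.123 = 0.045 + 0.01998 + 0.01599 = 0.08097
P(E|T2) = 0.11·0.178 + 0.07·0.2 + 0.82·0.136 = 0.01958 + 0.014 + 0.11152 = 0.1451
P(E|T3) = 0.2·0.072 + 0.28·0.347 + 0.52·0.281 = 0.0144 + 0.09716 + 0.14612 = 0.25768
By total probability over the outer partition,
P(E) = 0.83·0.08097 + 0.08·0.1451 + 0.09·0.25768
      = 0.0672051 + 0.011608 + 0.0231912 = 0.1020043

P(E) ≈ 0.1020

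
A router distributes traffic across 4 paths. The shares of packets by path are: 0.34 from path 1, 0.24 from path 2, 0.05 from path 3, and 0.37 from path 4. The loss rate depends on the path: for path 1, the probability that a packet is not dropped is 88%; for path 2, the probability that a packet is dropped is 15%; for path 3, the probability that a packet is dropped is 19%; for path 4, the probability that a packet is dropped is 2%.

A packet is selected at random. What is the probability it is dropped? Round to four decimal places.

P(L|1) = 1 − 0.88 = 0.12.
P(L) = P(L|1)·P(1) + P(L|2)·P(2) + P(L|3)·P(3) + P(L|4)·P(4)
      = 0.12·0.34 + 0.15·0.24 + 0.19·0.05 + 0.02·0.37
      = 0.0408 + 0.036 + 0.0095 + 0.0074 = 0.0937

P(L) ≈ 0.0937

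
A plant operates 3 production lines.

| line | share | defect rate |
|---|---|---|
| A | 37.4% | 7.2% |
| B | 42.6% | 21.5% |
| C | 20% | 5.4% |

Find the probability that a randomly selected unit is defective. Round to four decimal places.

Summing over the partition,
P(D) = P(D|A)·P(A) + P(D|B)·P(B) + P(D|C)·P(C)
      = 0.072·0.374 + 0.215·0.426 + 0.054·0.2
      = 0.026928 + 0.09159 + 0.0108 = 0.129318

0.1293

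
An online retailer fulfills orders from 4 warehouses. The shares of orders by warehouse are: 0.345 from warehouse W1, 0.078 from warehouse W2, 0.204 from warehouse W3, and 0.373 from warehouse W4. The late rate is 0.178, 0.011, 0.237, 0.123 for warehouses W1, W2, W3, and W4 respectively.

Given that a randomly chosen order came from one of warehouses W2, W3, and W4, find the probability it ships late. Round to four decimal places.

P(L|S) ≈ 0.1452

Let S = {W2, W3, W4}.
P(S) = 0.078 + 0.204 + 0.373 = 0.655.
P(L ∩ S) = 0.011·0.078 + 0.237·0.204 + 0.123·0.373 = 0.000858 + 0.048348 + 0.045879 = 0.095085.
P(L | S) = 0.095085 / 0.655 = 0.145168…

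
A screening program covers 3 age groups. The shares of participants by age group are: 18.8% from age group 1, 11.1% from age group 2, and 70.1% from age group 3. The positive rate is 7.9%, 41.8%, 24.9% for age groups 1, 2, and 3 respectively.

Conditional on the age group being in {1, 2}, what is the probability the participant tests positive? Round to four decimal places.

Let S = {1, 2}.
P(S) = 0.188 + 0.111 = 0.299.
P(T ∩ S) = 0.079·0.188 + 0.418·0.111 = 0.014852 + 0.046398 = 0.06125.
P(T | S) = 0.06125 / 0.299 = 0.204849…

P(T|S) ≈ 0.2048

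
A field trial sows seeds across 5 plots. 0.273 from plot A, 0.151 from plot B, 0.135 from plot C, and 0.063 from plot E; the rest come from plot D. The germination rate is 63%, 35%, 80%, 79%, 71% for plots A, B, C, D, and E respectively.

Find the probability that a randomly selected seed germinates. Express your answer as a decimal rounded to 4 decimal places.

P(D) = 1 − (0.273 + 0.151 + 0.135 + 0.063) = 0.378.
P(G) = P(G|A)·P(A) + P(G|B)·P(B) + P(G|C)·P(C) + P(G|D)·P(D) + P(G|E)·P(E)
      = 0.63·0.273 + 0.35·0.151 + 0.8·0.135 + 0.79·0.378 + 0.71·0.063
      = 0.17199 + 0.05285 + 0.108 + 0.29862 + 0.04473 = 0.67619

0.6762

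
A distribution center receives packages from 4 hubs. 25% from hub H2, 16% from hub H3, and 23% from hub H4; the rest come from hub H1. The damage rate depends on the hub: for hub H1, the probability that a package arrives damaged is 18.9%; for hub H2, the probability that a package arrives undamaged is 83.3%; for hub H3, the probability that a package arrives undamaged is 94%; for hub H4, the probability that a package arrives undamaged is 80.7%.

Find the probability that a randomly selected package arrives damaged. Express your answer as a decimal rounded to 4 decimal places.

P(H1) = 1 − (0.25 + 0.16 + 0.23) = 0.36.
P(D|H2) = 1 − 0.833 = 0.167.
P(D|H3) = 1 − 0.94 = 0.06.
P(D|H4) = 1 − 0.807 = 0.193.
P(D) = P(D|H1)·P(H1) + P(D|H2)·P(H2) + P(D|H3)·P(H3) + P(D|H4)·P(H4)
      = 0.189·0.36 + 0.167·0.25 + 0.06·0.16 + 0.193·0.23
      = 0.06804 + 0.04175 + 0.0096 + 0.04439 = 0.16378

0.1638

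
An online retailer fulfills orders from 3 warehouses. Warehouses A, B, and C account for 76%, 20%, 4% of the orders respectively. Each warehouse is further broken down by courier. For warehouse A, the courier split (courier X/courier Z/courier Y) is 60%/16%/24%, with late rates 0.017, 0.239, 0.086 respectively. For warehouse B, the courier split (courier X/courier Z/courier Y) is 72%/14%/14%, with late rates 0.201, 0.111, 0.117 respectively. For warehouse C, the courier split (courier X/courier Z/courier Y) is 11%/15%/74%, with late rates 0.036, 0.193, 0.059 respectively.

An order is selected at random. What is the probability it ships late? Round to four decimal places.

P(L|A) = 0.6·0.017 + 0.16·0.239 + 0.24·0.086 = 0.0102 + 0.03824 + 0.02064 = 0.06908
P(L|B) = 0.72·0.201 + 0.14·0.111 + 0.14·0.117 = 0.14472 + 0.01554 + 0.01638 = 0.17664
P(L|C) = 0.11·0.036 + 0.15·0.193 + 0.74·0.059 = 0.00396 + 0.02895 + 0.04366 = 0.07657
Then overall,
P(L) = 0.76·0.06908 + 0.2·0.17664 + 0.04·0.07657
      = 0.0525008 + 0.035328 + 0.0030628 = 0.0908916

P(L) ≈ 0.0909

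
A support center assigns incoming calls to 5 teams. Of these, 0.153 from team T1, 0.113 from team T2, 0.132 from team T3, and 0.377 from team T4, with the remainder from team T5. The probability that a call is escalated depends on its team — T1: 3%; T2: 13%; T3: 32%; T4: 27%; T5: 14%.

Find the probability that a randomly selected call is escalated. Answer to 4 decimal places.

P(T5) = 1 − (0.153 + 0.113 + 0.132 + 0.377) = 0.225.
By the law of total probability,
P(E) = P(E|T1)·P(T1) + P(E|T2)·P(T2) + P(E|T3)·P(T3) + P(E|T4)·P(T4) + P(E|T5)·P(T5)
      = 0.03·0.153 + 0.13·0.113 + 0.32·0.132 + 0.27·0.377 + 0.14·0.225
      = 0.00459 + 0.01469 + 0.04224 + 0.10179 + 0.0315 = 0.19481

P(E) ≈ 0.1948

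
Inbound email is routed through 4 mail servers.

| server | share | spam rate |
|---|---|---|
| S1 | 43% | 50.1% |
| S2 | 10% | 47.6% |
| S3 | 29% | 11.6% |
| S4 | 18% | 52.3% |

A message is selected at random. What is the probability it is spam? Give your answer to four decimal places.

P(S) ≈ 0.3908

Summing over the partition,
P(S) = P(S|S1)·P(S1) + P(S|S2)·P(S2) + P(S|S3)·P(S3) + P(S|S4)·P(S4)
      = 0.501·0.43 + 0.476·0.1 + 0.116·0.29 + 0.523·0.18
      = 0.21543 + 0.0476 + 0.03364 + 0.09414 = 0.39081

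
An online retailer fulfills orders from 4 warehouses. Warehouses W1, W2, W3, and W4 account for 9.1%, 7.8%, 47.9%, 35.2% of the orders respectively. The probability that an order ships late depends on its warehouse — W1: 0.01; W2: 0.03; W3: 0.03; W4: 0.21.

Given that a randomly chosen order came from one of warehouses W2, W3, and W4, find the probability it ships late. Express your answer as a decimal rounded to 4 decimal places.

Let S = {W2, W3, W4}.
P(S) = 0.078 + 0.479 + 0.352 = 0.909.
P(L ∩ S) = 0.03·0.078 + 0.03·0.479 + 0.21·0.352 = 0.00234 + 0.01437 + 0.07392 = 0.09063.
P(L | S) = 0.09063 / 0.909 = 0.099703…

P(L|S) ≈ 0.0997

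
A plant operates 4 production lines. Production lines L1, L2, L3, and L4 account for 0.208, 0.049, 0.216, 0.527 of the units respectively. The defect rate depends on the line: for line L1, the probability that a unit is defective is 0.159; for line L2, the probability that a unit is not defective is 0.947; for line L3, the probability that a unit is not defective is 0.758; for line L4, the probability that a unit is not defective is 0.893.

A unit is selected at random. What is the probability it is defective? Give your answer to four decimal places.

P(D|L2) = 1 − 0.947 = 0.053.
P(D|L3) = 1 − 0.758 = 0.242.
P(D|L4) = 1 − 0.893 = 0.107.
By the law of total probability,
P(D) = P(D|L1)·P(L1) + P(D|L2)·P(L2) + P(D|L3)·P(L3) + P(D|L4)·P(L4)
      = 0.159·0.208 + 0.053·0.049 + 0.242·0.216 + 0.107·0.527
      = 0.033072 + 0.002597 + 0.052272 + 0.056389 = 0.14433

0.1443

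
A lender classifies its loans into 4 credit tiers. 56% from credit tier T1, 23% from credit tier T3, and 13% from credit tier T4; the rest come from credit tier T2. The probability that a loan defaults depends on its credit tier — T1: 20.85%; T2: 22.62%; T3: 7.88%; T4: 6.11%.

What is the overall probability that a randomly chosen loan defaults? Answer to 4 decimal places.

P(D) ≈ 0.1609

P(T2) = 1 − (0.56 + 0.23 + 0.13) = 0.08.
P(D) = P(D|T1)·P(T1) + P(D|T2)·P(T2) + P(D|T3)·P(T3) + P(D|T4)·P(T4)
      = 0.2085·0.56 + 0.2262·0.08 + 0.0788·0.23 + 0.0611·0.13
      = 0.11676 + 0.018096 + 0.018124 + 0.007943 = 0.160923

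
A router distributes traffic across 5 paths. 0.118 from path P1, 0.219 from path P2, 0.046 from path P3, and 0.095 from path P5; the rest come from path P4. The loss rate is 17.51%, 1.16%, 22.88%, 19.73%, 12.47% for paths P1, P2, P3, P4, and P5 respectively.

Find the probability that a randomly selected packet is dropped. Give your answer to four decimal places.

P(L) ≈ 0.1486

P(P4) = 1 − (0.118 + 0.219 + 0.046 + 0.095) = 0.522.
P(L) = P(L|P1)·P(P1) + P(L|P2)·P(P2) + P(L|P3)·P(P3) + P(L|P4)·P(P4) + P(L|P5)·P(P5)
      = 0.1751·0.118 + 0.0116·0.219 + 0.2288·0.046 + 0.1973·0.522 + 0.1247·0.095
      = 0.0206618 + 0.0025404 + 0.0105248 + 0.1029906 + 0.0118465 = 0.1485641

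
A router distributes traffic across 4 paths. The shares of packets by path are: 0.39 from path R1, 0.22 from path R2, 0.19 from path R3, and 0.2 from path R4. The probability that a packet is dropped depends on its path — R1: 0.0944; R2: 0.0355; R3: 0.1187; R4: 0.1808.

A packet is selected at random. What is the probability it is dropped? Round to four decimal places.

P(L) ≈ 0.1033

P(L) = P(L|R1)·P(R1) + P(L|R2)·P(R2) + P(L|R3)·P(R3) + P(L|R4)·P(R4)
      = 0.0944·0.39 + 0.0355·0.22 + 0.1187·0.19 + 0.1808·0.2
      = 0.036816 + 0.00781 + 0.022553 + 0.03616 = 0.103339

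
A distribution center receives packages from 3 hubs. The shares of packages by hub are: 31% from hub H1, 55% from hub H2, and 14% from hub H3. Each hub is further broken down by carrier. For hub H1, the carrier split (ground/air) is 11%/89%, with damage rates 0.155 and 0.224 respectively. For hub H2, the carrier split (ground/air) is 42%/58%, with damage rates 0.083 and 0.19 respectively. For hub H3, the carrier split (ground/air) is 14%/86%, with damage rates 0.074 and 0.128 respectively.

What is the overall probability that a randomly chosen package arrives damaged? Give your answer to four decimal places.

P(D|H1) = 0.11·0.155 + 0.89·0.224 = 0.01705 + 0.19936 = 0.21641
P(D|H2) = 0.42·0.083 + 0.58·0.19 = 0.03486 + 0.1102 = 0.14506
P(D|H3) = 0.14·0.074 + 0.86·0.128 = 0.01036 + 0.11008 = 0.12044
By total probability over the outer partition,
P(D) = 0.31·0.21641 + 0.55·0.14506 + 0.14·0.12044
      = 0.0670871 + 0.079783 + 0.0168616 = 0.1637317

P(D) ≈ 0.1637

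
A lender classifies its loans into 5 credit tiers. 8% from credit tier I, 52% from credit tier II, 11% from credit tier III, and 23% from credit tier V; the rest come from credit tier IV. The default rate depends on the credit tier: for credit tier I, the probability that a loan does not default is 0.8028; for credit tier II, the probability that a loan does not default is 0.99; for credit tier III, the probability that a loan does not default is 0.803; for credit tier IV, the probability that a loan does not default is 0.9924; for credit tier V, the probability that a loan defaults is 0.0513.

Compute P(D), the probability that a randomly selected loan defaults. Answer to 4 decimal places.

P(IV) = 1 − (0.08 + 0.52 + 0.11 + 0.23) = 0.06.
P(D|I) = 1 − 0.8028 = 0.1972.
P(D|II) = 1 − 0.99 = 0.01.
P(D|III) = 1 − 0.803 = 0.197.
P(D|IV) = 1 − 0.9924 = 0.0076.
P(D) = P(D|I)·P(I) + P(D|II)·P(II) + P(D|III)·P(III) + P(D|IV)·P(IV) + P(D|V)·P(V)
      = 0.1972·0.08 + 0.01·0.52 + 0.197·0.11 + 0.0076·0.06 + 0.0513·0.23
      = 0.015776 + 0.0052 + 0.02167 + 0.000456 + 0.011799 = 0.054901

P(D) ≈ 0.0549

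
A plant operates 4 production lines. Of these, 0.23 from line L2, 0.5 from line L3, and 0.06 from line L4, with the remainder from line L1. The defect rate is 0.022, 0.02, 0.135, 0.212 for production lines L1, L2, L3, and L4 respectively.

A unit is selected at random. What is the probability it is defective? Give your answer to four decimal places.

P(L1) = 1 − (0.23 + 0.5 + 0.06) = 0.21.
P(D) = P(D|L1)·P(L1) + P(D|L2)·P(L2) + P(D|L3)·P(L3) + P(D|L4)·P(L4)
      = 0.022·0.21 + 0.02·0.23 + 0.135·0.5 + 0.212·0.06
      = 0.00462 + 0.0046 + 0.0675 + 0.01272 = 0.08944

P(D) ≈ 0.0894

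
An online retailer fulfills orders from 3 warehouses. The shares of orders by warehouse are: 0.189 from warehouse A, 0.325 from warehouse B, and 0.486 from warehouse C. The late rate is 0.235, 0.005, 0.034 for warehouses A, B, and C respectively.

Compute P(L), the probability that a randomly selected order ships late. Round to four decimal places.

P(L) = P(L|A)·P(A) + P(L|B)·P(B) + P(L|C)·P(C)
      = 0.235·0.189 + 0.005·0.325 + 0.034·0.486
      = 0.044415 + 0.001625 + 0.016524 = 0.062564

0.0626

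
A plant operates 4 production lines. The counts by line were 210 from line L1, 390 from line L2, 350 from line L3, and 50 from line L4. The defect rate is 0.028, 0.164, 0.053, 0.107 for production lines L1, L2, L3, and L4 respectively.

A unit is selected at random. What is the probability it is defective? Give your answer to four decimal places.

Total: 210 + 390 + 350 + 50 = 1000.
P(L1) = 210/1000 = 0.21. P(L2) = 390/1000 = 0.39. P(L3) = 350/1000 = 0.35. P(L4) = 50/1000 = 0.05.
P(D) = P(D|L1)·P(L1) + P(D|L2)·P(L2) + P(D|L3)·P(L3) + P(D|L4)·P(L4)
      = 0.028·0.21 + 0.164·0.39 + 0.053·0.35 + 0.107·0.05
      = 0.00588 + 0.06396 + 0.01855 + 0.00535 = 0.09374

P(D) ≈ 0.0937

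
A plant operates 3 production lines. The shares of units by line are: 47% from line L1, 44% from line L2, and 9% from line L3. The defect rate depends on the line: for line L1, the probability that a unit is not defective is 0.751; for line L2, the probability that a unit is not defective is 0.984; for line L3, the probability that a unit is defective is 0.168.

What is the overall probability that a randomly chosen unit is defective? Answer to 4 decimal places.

P(D|L1) = 1 − 0.751 = 0.249.
P(D|L2) = 1 − 0.984 = 0.016.
By the law of total probability,
P(D) = P(D|L1)·P(L1) + P(D|L2)·P(L2) + P(D|L3)·P(L3)
      = 0.249·0.47 + 0.016·0.44 + 0.168·0.09
      = 0.11703 + 0.00704 + 0.01512 = 0.13919

P(D) ≈ 0.1392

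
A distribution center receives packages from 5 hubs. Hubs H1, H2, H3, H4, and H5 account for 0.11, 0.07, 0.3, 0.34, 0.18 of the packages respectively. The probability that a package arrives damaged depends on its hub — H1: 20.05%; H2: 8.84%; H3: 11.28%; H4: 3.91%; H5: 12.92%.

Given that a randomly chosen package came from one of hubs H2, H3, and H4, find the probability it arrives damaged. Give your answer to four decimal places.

P(D|S) ≈ 0.0751

Let S = {H2, H3, H4}.
P(S) = 0.07 + 0.3 + 0.34 = 0.71.
P(D ∩ S) = 0.0884·0.07 + 0.1128·0.3 + 0.0391·0.34 = 0.006188 + 0.03384 + 0.013294 = 0.053322.
P(D | S) = 0.053322 / 0.71 = 0.075101…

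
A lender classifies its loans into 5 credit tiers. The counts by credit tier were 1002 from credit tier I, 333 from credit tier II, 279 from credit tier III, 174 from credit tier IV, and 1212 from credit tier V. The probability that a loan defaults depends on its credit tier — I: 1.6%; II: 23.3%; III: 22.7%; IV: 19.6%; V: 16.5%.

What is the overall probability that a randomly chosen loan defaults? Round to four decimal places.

Total: 1002 + 333 + 279 + 174 + 1212 = 3000.
P(I) = 1002/3000 = 0.334. P(II) = 333/3000 = 0.111. P(III) = 279/3000 = 0.093. P(IV) = 174/3000 = 0.058. P(V) = 1212/3000 = 0.404.
Using total probability over the partition,
P(D) = P(D|I)·P(I) + P(D|II)·P(II) + P(D|III)·P(III) + P(D|IV)·P(IV) + P(D|V)·P(V)
      = 0.016·0.334 + 0.233·0.111 + 0.227·0.093 + 0.196·0.058 + 0.165·0.404
      = 0.005344 + 0.025863 + 0.021111 + 0.011368 + 0.06666 = 0.130346

P(D) ≈ 0.1303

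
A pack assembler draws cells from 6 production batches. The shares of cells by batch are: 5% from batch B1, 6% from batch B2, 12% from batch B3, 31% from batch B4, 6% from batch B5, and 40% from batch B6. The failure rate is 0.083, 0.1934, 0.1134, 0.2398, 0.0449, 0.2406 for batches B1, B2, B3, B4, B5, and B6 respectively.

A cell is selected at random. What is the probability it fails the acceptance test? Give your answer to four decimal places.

0.2026

Using total probability over the partition,
P(F) = P(F|B1)·P(B1) + P(F|B2)·P(B2) + P(F|B3)·P(B3) + P(F|B4)·P(B4) + P(F|B5)·P(B5) + P(F|B6)·P(B6)
      = 0.083·0.05 + 0.1934·0.06 + 0.1134·0.12 + 0.2398·0.31 + 0.0449·0.06 + 0.2406·0.4
      = 0.00415 + 0.011604 + 0.013608 + 0.074338 + 0.002694 + 0.09624 = 0.202634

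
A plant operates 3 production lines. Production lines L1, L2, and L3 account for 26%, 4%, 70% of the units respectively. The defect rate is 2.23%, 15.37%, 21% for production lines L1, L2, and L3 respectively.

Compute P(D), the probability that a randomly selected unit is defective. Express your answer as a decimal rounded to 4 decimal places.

Using total probability over the partition,
P(D) = P(D|L1)·P(L1) + P(D|L2)·P(L2) + P(D|L3)·P(L3)
      = 0.0223·0.26 + 0.1537·0.04 + 0.21·0.7
      = 0.005798 + 0.006148 + 0.147 = 0.158946

0.1589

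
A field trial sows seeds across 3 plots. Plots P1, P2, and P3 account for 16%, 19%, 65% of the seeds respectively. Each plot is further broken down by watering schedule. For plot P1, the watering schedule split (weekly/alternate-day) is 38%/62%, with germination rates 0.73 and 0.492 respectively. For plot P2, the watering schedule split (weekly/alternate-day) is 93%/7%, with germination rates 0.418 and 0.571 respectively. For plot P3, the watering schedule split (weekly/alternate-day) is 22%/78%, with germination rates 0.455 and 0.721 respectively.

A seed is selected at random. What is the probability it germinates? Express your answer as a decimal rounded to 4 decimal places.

P(G|P1) = 0.38·0.73 + 0.62·0.492 = 0.2774 + 0.30504 = 0.58244
P(G|P2) = 0.93·0.418 + 0.07·0.571 = 0.38874 + 0.03997 = 0.42871
P(G|P3) = 0.22·0.455 + 0.78·0.721 = 0.1001 + 0.56238 = 0.66248
Then overall,
P(G) = 0.16·0.58244 + 0.19·0.42871 + 0.65·0.66248
      = 0.0931904 + 0.0814549 + 0.430612 = 0.6052573

P(G) ≈ 0.6053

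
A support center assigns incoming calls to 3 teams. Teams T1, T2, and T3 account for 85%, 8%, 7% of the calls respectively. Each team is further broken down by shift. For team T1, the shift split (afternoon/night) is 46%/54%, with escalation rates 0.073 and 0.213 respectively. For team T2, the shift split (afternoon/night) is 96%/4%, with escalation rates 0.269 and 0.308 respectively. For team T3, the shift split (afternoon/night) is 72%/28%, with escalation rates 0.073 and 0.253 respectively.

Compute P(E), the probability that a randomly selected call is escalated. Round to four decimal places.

P(E) ≈ 0.1566

P(E|T1) = 0.46·0.073 + 0.54·0.213 = 0.03358 + 0.11502 = 0.1486
P(E|T2) = 0.96·0.269 + 0.04·0.308 = 0.25824 + 0.01232 = 0.27056
P(E|T3) = 0.72·0.073 + 0.28·0.253 = 0.05256 + 0.07084 = 0.1234
By total probability over the outer partition,
P(E) = 0.85·0.1486 + 0.08·0.27056 + 0.07·0.1234
      = 0.12631 + 0.0216448 + 0.008638 = 0.1565928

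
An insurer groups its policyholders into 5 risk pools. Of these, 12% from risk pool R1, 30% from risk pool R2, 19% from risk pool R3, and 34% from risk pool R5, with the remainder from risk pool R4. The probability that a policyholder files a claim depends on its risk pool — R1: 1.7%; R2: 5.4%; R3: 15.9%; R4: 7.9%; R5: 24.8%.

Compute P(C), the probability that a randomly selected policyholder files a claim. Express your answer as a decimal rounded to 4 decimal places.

P(R4) = 1 − (0.12 + 0.3 + 0.19 + 0.34) = 0.05.
P(C) = P(C|R1)·P(R1) + P(C|R2)·P(R2) + P(C|R3)·P(R3) + P(C|R4)·P(R4) + P(C|R5)·P(R5)
      = 0.017·0.12 + 0.054·0.3 + 0.159·0.19 + 0.079·0.05 + 0.248·0.34
      = 0.00204 + 0.0162 + 0.03021 + 0.00395 + 0.08432 = 0.13672

P(C) ≈ 0.1367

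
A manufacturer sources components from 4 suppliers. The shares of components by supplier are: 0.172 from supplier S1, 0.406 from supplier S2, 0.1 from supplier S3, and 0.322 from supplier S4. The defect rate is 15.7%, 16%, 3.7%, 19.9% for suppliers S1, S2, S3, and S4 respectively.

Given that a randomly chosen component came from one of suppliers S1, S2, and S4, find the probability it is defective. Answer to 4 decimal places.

Let S = {S1, S2, S4}.
P(S) = 0.172 + 0.406 + 0.322 = 0.9.
P(D ∩ S) = 0.157·0.172 + 0.16·0.406 + 0.199·0.322 = 0.027004 + 0.06496 + 0.064078 = 0.156042.
P(D | S) = 0.156042 / 0.9 = 0.173380…

P(D|S) ≈ 0.1734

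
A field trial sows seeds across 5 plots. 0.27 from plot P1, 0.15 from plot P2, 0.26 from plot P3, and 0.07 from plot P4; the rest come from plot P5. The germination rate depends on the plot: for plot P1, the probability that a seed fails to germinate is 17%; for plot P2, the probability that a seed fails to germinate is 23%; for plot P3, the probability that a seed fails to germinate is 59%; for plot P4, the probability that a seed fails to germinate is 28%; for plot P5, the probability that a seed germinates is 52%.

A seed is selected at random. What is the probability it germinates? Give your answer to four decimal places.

P(G) ≈ 0.6266

P(P5) = 1 − (0.27 + 0.15 + 0.26 + 0.07) = 0.25.
P(G|P1) = 1 − 0.17 = 0.83.
P(G|P2) = 1 − 0.23 = 0.77.
P(G|P3) = 1 − 0.59 = 0.41.
P(G|P4) = 1 − 0.28 = 0.72.
Summing over the partition,
P(G) = P(G|P1)·P(P1) + P(G|P2)·P(P2) + P(G|P3)·P(P3) + P(G|P4)·P(P4) + P(G|P5)·P(P5)
      = 0.83·0.27 + 0.77·0.15 + 0.41·0.26 + 0.72·0.07 + 0.52·0.25
      = 0.2241 + 0.1155 + 0.1066 + 0.0504 + 0.13 = 0.6266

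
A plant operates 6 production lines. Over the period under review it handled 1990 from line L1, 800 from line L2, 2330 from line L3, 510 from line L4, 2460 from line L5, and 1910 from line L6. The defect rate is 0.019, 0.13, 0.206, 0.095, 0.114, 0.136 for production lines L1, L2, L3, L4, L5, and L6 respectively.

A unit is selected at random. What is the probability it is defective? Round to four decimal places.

P(D) ≈ 0.1210

Total: 1990 + 800 + 2330 + 510 + 2460 + 1910 = 10000.
P(L1) = 1990/10000 = 0.199. P(L2) = 800/10000 = 0.08. P(L3) = 2330/10000 = 0.233. P(L4) = 510/10000 = 0.051. P(L5) = 2460/10000 = 0.246. P(L6) = 1910/10000 = 0.191.
Using total probability over the partition,
P(D) = P(D|L1)·P(L1) + P(D|L2)·P(L2) + P(D|L3)·P(L3) + P(D|L4)·P(L4) + P(D|L5)·P(L5) + P(D|L6)·P(L6)
      = 0.019·0.199 + 0.13·0.08 + 0.206·0.233 + 0.095·0.051 + 0.114·0.246 + 0.136·0.191
      = 0.003781 + 0.0104 + 0.047998 + 0.004845 + 0.028044 + 0.025976 = 0.121044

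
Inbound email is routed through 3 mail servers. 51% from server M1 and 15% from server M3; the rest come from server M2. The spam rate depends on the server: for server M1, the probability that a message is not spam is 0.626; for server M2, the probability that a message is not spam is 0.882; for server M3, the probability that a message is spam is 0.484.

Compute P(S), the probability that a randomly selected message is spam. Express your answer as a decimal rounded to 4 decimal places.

0.3035

P(M2) = 1 − (0.51 + 0.15) = 0.34.
P(S|M1) = 1 − 0.626 = 0.374.
P(S|M2) = 1 − 0.882 = 0.118.
P(S) = P(S|M1)·P(M1) + P(S|M2)·P(M2) + P(S|M3)·P(M3)
      = 0.374·0.51 + 0.118·0.34 + 0.484·0.15
      = 0.19074 + 0.04012 + 0.0726 = 0.30346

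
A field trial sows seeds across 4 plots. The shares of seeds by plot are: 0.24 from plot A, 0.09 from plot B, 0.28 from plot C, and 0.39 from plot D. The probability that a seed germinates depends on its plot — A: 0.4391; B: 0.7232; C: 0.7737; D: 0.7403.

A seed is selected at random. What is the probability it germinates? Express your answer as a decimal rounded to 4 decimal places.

P(G) ≈ 0.6758

P(G) = P(G|A)·P(A) + P(G|B)·P(B) + P(G|C)·P(C) + P(G|D)·P(D)
      = 0.4391·0.24 + 0.7232·0.09 + 0.7737·0.28 + 0.7403·0.39
      = 0.105384 + 0.065088 + 0.216636 + 0.288717 = 0.675825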